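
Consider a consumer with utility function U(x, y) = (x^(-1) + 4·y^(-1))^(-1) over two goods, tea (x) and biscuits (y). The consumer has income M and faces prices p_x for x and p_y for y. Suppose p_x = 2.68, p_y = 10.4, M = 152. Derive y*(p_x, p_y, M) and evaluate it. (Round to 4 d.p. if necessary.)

From the CES first-order condition, (1/4)·(y/x)^(2) = p_x/p_y.
Solve for the ratio: y/x = [4·p_x/p_y]^(0.5).
Substitute y = (y/x)·x into the budget: x* = M/(p_x + p_y·(y/x)).
Numerically y/x = 1.015268, so x* = 152/(2.68 + 10.4·1.015268) = 11.4814 and y* = 1.015268·11.4814 = 11.6567.

y* = 11.6567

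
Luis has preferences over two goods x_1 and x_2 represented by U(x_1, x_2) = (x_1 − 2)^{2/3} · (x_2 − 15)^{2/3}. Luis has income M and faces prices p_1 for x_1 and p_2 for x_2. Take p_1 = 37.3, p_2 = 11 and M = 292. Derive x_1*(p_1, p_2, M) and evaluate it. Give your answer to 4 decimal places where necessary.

x_1* = 2.7024

MRS = (x_2−15)/(x_1−2). Tangency with p_1/p_2 gives x_2−15 = (p_1/p_2)·(x_1−2).
After buying the subsistence bundle (2, 15), a share 0.5 of the remaining income goes to x_1: x_1* = 2 + 0.5·(M − 2p_1 − 15p_2)/p_1.
Discretionary income = 292 − 2·37.3 − 15·11 = 52.4; x_1* = 2 + 0.5·52.4/37.3 = 2.7024.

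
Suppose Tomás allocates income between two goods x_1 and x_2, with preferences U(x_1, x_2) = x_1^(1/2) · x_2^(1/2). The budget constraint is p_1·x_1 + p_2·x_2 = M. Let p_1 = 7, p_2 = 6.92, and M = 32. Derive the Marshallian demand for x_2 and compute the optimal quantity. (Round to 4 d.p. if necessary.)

x_2* = 2.3121

MU_x_1/MU_x_2 = (0.5·x_2)/(0.5·x_1); tangency sets this equal to p_1/p_2.
So 0.5·p_2·x_2 = 0.5·p_1·x_1; combined with the budget, a share 0.5 of income goes to x_1.
Demand: x_1*(p_1,p_2,M) = 0.5·M/p_1 and x_2* = 0.5·M/p_2.
At p_1=7, p_2=6.92, M=32: x_2* = 0.5·32/6.92 = 2.3121.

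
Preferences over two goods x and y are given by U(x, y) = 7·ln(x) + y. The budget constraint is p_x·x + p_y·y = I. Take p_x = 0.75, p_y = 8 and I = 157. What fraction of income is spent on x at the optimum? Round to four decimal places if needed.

So x*(p_x,p_y) = 7·p_y/p_x, independent of income; and y* = (I − 7·p_y)/p_y.
At the given prices: x* = 7·8/0.75 = 74.6667, and y* = 12.625.
Expenditure on x: 0.75·74.6667 = 56; share = 0.3567.

share on x = 0.3567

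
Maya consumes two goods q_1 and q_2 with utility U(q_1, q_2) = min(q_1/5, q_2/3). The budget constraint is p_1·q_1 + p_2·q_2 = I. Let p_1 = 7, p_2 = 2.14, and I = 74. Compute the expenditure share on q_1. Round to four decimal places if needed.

Here 5·7 + 3·2.14 = 41.42, giving q_1* = 8.9329 and q_2* = 5.3597.
Expenditure on q_1: 7·8.9329 = 62.5302; share = 0.845.

share on q_1 = 0.845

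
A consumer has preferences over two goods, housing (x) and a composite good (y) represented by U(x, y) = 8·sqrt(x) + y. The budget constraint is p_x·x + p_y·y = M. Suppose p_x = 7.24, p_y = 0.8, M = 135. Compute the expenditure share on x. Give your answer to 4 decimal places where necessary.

share on x = 0.0105

Set MRS = p_x/p_y: 4·x^(−1/2) = p_x/p_y.
Thus x* = (4·p_y/p_x)² — independent of M — with the rest of income spent on y.
Plugging in: x* = (4·0.8/7.24)² = 0.1954, y* = 166.982.
Expenditure on x: 7.24·0.1954 = 1.4144; share = 0.0105.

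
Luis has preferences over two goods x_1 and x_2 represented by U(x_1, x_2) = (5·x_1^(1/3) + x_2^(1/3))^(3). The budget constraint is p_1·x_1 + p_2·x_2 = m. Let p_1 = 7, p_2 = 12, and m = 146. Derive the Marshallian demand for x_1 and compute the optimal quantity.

x_1* = 19.5234

MRS = MU_x_1/MU_x_2 = 5·(x_2/x_1)^(2/3). Set equal to p_1/p_2.
Solve for the ratio: x_2/x_1 = [(1/5)·p_1/p_2]^(1.5).
Substitute x_2 = (x_2/x_1)·x_1 into the budget: x_1* = m/(p_1 + p_2·(x_2/x_1)).
Numerically x_2/x_1 = 0.039849, so x_1* = 146/(7 + 12·0.039849) = 19.5234.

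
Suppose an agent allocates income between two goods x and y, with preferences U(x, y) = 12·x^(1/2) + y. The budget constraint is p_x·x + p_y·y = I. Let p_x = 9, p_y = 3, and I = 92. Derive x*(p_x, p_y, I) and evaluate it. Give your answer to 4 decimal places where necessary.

Set MRS = p_x/p_y: 6·x^(−1/2) = p_x/p_y.
Solve: √x = 6·p_y/p_x, so x*(p_x,p_y) = (6·p_y/p_x)², and y* = (I − p_x·x*)/p_y.
Plugging in: x* = (6·3/9)² = 4.

x* = 4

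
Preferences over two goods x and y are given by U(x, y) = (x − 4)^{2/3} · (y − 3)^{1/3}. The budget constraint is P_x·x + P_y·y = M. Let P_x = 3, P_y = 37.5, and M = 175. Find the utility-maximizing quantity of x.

x* = 15.2222

This is Cobb-Douglas in (x−4, y−3): tangency gives 2/3·P_y·(y−3) = 1/3·P_x·(x−4).
Substituting into the budget: x* = 4 + 2/3·(M − 4·P_x − 3·P_y)/P_x, and y* = 3 + 1/3·(…)/P_y.
Discretionary income = 175 − 4·3 − 3·37.5 = 50.5; x* = 4 + 2/3·50.5/3 = 15.2222.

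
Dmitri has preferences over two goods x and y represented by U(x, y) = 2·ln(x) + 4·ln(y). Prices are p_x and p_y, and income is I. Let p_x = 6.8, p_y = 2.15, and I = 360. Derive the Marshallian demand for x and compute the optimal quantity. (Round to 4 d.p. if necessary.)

The MRS is (1/2)·y/x. Set MRS = p_x/p_y.
Rearranging, p_y·y = 2·p_x·x. Substituting into the budget gives p_x·x·(1 + 2) = I.
Demand: x*(p_x,p_y,I) = 1/3·I/p_x and y* = 2/3·I/p_y.
At p_x=6.8, p_y=2.15, I=360: x* = 1/3·360/6.8 = 17.6471.

x* = 17.6471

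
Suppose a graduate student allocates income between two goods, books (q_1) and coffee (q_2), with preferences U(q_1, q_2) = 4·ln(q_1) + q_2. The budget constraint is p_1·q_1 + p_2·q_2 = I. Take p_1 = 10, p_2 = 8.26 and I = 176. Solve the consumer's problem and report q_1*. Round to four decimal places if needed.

q_1* = 3.304

Set MRS = p_1/p_2: (4/q_1)/1 = p_1/p_2.
So q_1*(p_1,p_2) = 4·p_2/p_1, independent of income; and q_2* = (I − 4·p_2)/p_2.
At the given prices: q_1* = 4·8.26/10 = 3.304.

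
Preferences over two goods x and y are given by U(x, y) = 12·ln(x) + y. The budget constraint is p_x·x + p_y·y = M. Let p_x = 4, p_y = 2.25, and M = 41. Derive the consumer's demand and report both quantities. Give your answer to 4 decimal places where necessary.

MU_x = 12/x, MU_y = 1. Tangency: 12/x = p_x/p_y.
So x*(p_x,p_y) = 12·p_y/p_x, independent of income; and y* = (M − 12·p_y)/p_y.
At the given prices: x* = 12·2.25/4 = 6.75, and y* = 6.2222.

x* = 6.75, y* = 6.2222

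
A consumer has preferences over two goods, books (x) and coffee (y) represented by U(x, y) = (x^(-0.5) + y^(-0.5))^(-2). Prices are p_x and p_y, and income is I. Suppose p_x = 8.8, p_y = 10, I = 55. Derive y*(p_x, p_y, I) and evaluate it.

y* = 2.8086

MU_x ∝ x^(-1.5), MU_y ∝ y^(-1.5), so MRS = (y/x)^(1.5) = p_x/p_y.
Solve for the ratio: y/x = [p_x/p_y]^(2/3).
Substitute y = (y/x)·x into the budget: x* = I/(p_x + p_y·(y/x)).
Numerically y/x = 0.918308, so x* = 55/(8.8 + 10·0.918308) = 3.0584 and y* = 0.918308·3.0584 = 2.8086.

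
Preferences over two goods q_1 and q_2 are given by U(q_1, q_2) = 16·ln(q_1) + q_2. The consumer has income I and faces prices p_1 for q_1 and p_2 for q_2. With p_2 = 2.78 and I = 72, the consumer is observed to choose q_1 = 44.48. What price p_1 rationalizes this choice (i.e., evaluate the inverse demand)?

MU_q_1 = 16/q_1, MU_q_2 = 1. Tangency: 16/q_1 = p_1/p_2.
So q_1*(p_1,p_2) = 16·p_2/p_1, independent of income; and q_2* = (I − 16·p_2)/p_2.
Set q_1* = 44.48 in the demand function and solve for p_1: p_1 = 1.

p_1 = 1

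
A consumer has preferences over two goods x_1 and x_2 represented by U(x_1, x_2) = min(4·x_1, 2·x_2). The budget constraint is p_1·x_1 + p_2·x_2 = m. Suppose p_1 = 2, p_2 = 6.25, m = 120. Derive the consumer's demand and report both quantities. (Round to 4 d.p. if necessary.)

Here 2·2 + 4·6.25 = 29, giving x_1* = 8.2759 and x_2* = 16.5517.

x_1* = 8.2759, x_2* = 16.5517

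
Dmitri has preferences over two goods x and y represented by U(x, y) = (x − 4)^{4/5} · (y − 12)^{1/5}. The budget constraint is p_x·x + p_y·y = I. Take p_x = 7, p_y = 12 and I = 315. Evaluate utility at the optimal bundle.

V = 11.1199

MRS = 4·(y−12)/(x−4). Tangency with p_x/p_y gives y−12 = (1/4)·(p_x/p_y)·(x−4).
Substituting into the budget: x* = 4 + 0.8·(I − 4·p_x − 12·p_y)/p_x, and y* = 12 + 0.2·(…)/p_y.
Discretionary income = 315 − 4·7 − 12·12 = 143; x* = 4 + 0.8·143/7 = 20.3429; y* = 12 + 0.2·143/12 = 14.3833.
Utility at the optimum: U(20.3429, 14.3833) = 11.1199.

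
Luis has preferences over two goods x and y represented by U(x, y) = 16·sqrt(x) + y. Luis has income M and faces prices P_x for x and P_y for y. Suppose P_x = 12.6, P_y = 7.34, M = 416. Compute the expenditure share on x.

Set MRS = P_x/P_y: 8·x^(−1/2) = P_x/P_y.
Solve: √x = 8·P_y/P_x, so x*(P_x,P_y) = (8·P_y/P_x)², and y* = (M − P_x·x*)/P_y.
Plugging in: x* = (8·7.34/12.6)² = 21.7186, y* = 19.3932.
Expenditure on x: 12.6·21.7186 = 273.6538; share = 0.6578.

share on x = 0.6578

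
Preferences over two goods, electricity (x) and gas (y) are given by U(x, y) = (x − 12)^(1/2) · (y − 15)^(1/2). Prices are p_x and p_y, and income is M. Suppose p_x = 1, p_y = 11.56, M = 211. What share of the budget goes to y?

share on y = 0.8825

Let x' = x−12, y' = y−15. MRS = y'/x' = p_x/p_y.
After buying the subsistence bundle (12, 15), a share 0.5 of the remaining income goes to x: x* = 12 + 0.5·(M − 12p_x − 15p_y)/p_x.
Discretionary income = 211 − 12·1 − 15·11.56 = 25.6; x* = 12 + 0.5·25.6/1 = 24.8; y* = 15 + 0.5·25.6/11.56 = 16.1073.
Expenditure on y: 11.56·16.1073 = 186.2; share = 0.8825.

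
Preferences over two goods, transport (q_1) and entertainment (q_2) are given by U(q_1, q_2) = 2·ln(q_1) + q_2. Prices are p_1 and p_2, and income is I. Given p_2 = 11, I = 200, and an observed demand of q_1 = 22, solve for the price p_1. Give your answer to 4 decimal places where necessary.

MU_q_1 = 2/q_1, MU_q_2 = 1. Tangency: 2/q_1 = p_1/p_2.
So q_1*(p_1,p_2) = 2·p_2/p_1, independent of income; and q_2* = (I − 2·p_2)/p_2.
Set q_1* = 22 in the demand function and solve for p_1: p_1 = 1.

p_1 = 1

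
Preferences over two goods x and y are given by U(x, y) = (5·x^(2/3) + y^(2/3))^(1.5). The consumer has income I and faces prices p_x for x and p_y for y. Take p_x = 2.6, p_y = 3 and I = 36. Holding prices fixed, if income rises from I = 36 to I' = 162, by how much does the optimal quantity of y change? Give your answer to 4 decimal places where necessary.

MRS = MU_x/MU_y = 5·(y/x)^(1/3). Set equal to p_x/p_y.
Hence y/x = ((1/5)·p_x/p_y)^(1/(1/3)), i.e. raised to the 3 power.
With the ratio pinned down, the budget gives x* = I/(p_x + p_y·(y/x)) and y* = (y/x)·x*.
Numerically y/x = 0.005208, so x* = 36/(2.6 + 3·0.005208) = 13.7635 and y* = 0.005208·13.7635 = 0.0717.
At I' = 162: y* = 0.3225. Change: 0.3225 − 0.0717 = 0.2509.

Δy* = 0.2509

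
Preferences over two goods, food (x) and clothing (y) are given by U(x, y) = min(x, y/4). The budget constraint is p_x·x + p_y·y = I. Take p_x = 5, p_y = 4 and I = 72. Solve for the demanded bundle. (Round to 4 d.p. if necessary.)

x* = 3.4286, y* = 13.7143

Leontief preferences: the optimum is at the kink where x/1 = y/4, i.e. y = 4·x.
Budget: p_x·x + p_y·4·x = I, so (p_x + 4·p_y)·x = I.
Demand: x*(p_x,p_y,I) = I/(p_x + 4·p_y), y* = 4·I/(p_x + 4·p_y).
Here 5 + 4·4 = 21, giving x* = 3.4286 and y* = 13.7143.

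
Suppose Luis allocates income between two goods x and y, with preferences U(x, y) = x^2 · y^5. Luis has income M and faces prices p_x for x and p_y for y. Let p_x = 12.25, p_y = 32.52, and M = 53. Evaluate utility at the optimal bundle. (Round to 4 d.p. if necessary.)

V = 3.2669

Tangency: MRS = (2/5)·y/x = p_x/p_y.
Rearranging, p_y·y = (5/2)·p_x·x. Substituting into the budget gives p_x·x·(1 + (5/2)) = M.
Demand: x*(p_x,p_y,M) = 2/7·M/p_x and y* = 5/7·M/p_y.
At p_x=12.25, p_y=32.52, M=53: x* = 2/7·53/12.25 = 1.2362, y* = 1.1641.
Utility at the optimum: U(1.2362, 1.1641) = 3.2669.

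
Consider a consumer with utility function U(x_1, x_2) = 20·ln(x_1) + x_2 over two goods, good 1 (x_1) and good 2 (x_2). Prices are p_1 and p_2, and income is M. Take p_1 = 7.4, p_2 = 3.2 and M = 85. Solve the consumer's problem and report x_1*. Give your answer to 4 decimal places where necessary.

x_1* = 8.6486

MU_x_1 = 20/x_1, MU_x_2 = 1. Tangency: 20/x_1 = p_1/p_2.
So x_1*(p_1,p_2) = 20·p_2/p_1, independent of income; and x_2* = (M − 20·p_2)/p_2.
At the given prices: x_1* = 20·3.2/7.4 = 8.6486.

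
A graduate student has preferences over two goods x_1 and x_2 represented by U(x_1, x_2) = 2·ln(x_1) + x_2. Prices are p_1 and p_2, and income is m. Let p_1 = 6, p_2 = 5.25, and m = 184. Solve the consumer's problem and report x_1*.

x_1* = 1.75

Set MRS = p_1/p_2: (2/x_1)/1 = p_1/p_2.
So x_1*(p_1,p_2) = 2·p_2/p_1, independent of income; and x_2* = (m − 2·p_2)/p_2.
At the given prices: x_1* = 2·5.25/6 = 1.75.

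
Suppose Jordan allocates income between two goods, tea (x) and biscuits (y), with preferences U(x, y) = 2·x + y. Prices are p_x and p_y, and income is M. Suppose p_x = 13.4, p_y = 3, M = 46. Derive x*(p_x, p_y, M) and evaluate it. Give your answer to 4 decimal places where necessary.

x* = 0

Perfect substitutes: compare marginal utility per dollar. 2/p_x vs 1/p_y → 0.1493 vs 0.3333.
y gives more utility per dollar, so spend all income on y: y* = M/p_y, x* = 0.
Numerically: x* = 0, y* = 15.3333.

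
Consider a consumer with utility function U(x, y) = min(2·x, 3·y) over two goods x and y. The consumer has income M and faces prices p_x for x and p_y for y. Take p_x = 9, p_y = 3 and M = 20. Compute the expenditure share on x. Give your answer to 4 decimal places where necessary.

share on x = 0.8182

Leontief preferences: the optimum is at the kink where x/3 = y/2, i.e. y = (2/3)·x.
Budget: p_x·x + p_y·(2/3)·x = M, so (3·p_x + 2·p_y)·x = 3·M.
Demand: x*(p_x,p_y,M) = 3·M/(3·p_x + 2·p_y), y* = 2·M/(3·p_x + 2·p_y).
Here 3·9 + 2·3 = 33, giving x* = 1.8182 and y* = 1.2121.
Expenditure on x: 9·1.8182 = 16.3636; share = 0.8182.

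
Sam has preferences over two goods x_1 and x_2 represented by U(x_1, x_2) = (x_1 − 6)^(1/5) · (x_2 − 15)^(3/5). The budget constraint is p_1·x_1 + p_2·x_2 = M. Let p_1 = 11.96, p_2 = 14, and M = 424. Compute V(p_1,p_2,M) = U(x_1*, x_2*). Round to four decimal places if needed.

Let x_1' = x_1−6, x_2' = x_2−15. MRS = (1/3)·x_2'/x_1' = p_1/p_2.
Substituting into the budget: x_1* = 6 + 0.25·(M − 6·p_1 − 15·p_2)/p_1, and x_2* = 15 + 0.75·(…)/p_2.
Discretionary income = 424 − 6·11.96 − 15·14 = 142.24; x_1* = 6 + 0.25·142.24/11.96 = 8.9732; x_2* = 15 + 0.75·142.24/14 = 22.62.
Utility at the optimum: U(8.9732, 22.62) = 4.2055.

V = 4.2055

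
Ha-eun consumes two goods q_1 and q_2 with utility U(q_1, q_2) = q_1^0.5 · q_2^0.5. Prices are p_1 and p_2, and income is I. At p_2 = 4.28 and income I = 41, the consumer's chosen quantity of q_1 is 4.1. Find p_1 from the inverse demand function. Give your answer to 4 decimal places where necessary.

p_1 = 5

The MRS is q_2/q_1. Set MRS = p_1/p_2.
So 0.5·p_2·q_2 = 0.5·p_1·q_1; combined with the budget, a share 0.5 of income goes to q_1.
Demand: q_1*(p_1,p_2,I) = 0.5·I/p_1 and q_2* = 0.5·I/p_2.
Set q_1* = 4.1 in the demand function and solve for p_1: p_1 = 5.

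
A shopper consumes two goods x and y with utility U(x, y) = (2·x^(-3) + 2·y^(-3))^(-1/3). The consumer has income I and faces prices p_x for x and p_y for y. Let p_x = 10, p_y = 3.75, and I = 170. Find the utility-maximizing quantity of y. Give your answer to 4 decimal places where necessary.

y* = 14.6863

Numerically y/x = 1.277886, so x* = 170/(10 + 3.75·1.277886) = 11.4926 and y* = 1.277886·11.4926 = 14.6863.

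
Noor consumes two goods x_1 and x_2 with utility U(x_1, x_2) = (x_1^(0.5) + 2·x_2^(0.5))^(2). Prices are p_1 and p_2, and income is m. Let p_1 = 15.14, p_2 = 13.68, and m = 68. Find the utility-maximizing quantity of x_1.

x_1* = 0.8276

With the ratio pinned down, the budget gives x_1* = m/(p_1 + p_2·(x_2/x_1)) and x_2* = (x_2/x_1)·x_1*.
Numerically x_2/x_1 = 4.899362, so x_1* = 68/(15.14 + 13.68·4.899362) = 0.8276.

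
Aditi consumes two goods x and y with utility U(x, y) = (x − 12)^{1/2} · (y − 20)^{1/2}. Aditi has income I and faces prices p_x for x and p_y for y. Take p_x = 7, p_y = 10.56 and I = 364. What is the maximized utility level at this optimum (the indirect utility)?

This is Cobb-Douglas in (x−12, y−20): tangency gives 0.5·p_y·(y−20) = 0.5·p_x·(x−12).
After buying the subsistence bundle (12, 20), a share 0.5 of the remaining income goes to x: x* = 12 + 0.5·(I − 12p_x − 20p_y)/p_x.
Discretionary income = 364 − 12·7 − 20·10.56 = 68.8; x* = 12 + 0.5·68.8/7 = 16.9143; y* = 20 + 0.5·68.8/10.56 = 23.2576.
Utility at the optimum: U(16.9143, 23.2576) = 4.0011.

V = 4.0011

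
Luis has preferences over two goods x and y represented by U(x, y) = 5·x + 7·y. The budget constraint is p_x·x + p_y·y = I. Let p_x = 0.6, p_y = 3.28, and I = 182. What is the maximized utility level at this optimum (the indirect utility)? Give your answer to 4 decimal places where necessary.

Linear utility — the consumer picks whichever good has higher MU/price: 5/0.6 = 8.3333 vs 7/3.28 = 2.1341.
x gives more utility per dollar, so spend all income on x: x* = I/p_x, y* = 0.
Numerically: x* = 303.3333, y* = 0.
Utility at the optimum: U(303.3333, 0) = 1516.6667.

V = 1516.6667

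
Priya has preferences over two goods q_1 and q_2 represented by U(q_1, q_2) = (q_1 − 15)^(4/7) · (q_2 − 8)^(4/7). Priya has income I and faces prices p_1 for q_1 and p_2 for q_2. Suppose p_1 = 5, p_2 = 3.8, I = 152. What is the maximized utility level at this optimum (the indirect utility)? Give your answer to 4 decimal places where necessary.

V = 6.7917

MRS = (q_2−8)/(q_1−15). Tangency with p_1/p_2 gives q_2−8 = (p_1/p_2)·(q_1−15).
After buying the subsistence bundle (15, 8), a share 0.5 of the remaining income goes to q_1: q_1* = 15 + 0.5·(I − 15p_1 − 8p_2)/p_1.
Discretionary income = 152 − 15·5 − 8·3.8 = 46.6; q_1* = 15 + 0.5·46.6/5 = 19.66; q_2* = 8 + 0.5·46.6/3.8 = 14.1316.
Utility at the optimum: U(19.66, 14.1316) = 6.7917.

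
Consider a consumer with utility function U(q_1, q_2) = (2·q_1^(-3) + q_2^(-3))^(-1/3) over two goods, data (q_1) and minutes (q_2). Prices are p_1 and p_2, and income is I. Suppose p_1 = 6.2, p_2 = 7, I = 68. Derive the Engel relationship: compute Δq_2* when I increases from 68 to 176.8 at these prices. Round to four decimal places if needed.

MRS = MU_q_1/MU_q_2 = 2·(q_2/q_1)^(4). Set equal to p_1/p_2.
Hence q_2/q_1 = ((1/2)·p_1/p_2)^(1/(4)), i.e. raised to the 0.25 power.
Substitute q_2 = (q_2/q_1)·q_1 into the budget: q_1* = I/(p_1 + p_2·(q_2/q_1)).
Numerically q_2/q_1 = 0.815767, so q_1* = 68/(6.2 + 7·0.815767) = 5.7093 and q_2* = 0.815767·5.7093 = 4.6575.
At I' = 176.8: q_2* = 12.1094. Change: 12.1094 − 4.6575 = 7.4519.

Δq_2* = 7.4519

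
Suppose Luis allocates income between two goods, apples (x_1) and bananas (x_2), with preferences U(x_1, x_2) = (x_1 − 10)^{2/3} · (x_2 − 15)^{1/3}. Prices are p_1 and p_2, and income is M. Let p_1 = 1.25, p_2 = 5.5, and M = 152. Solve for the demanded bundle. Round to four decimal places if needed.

x_1* = 40.4, x_2* = 18.4545

Let x_1' = x_1−10, x_2' = x_2−15. MRS = 2·x_2'/x_1' = p_1/p_2.
After buying the subsistence bundle (10, 15), a share 2/3 of the remaining income goes to x_1: x_1* = 10 + 2/3·(M − 10p_1 − 15p_2)/p_1.
Discretionary income = 152 − 10·1.25 − 15·5.5 = 57; x_1* = 10 + 2/3·57/1.25 = 40.4; x_2* = 15 + 1/3·57/5.5 = 18.4545.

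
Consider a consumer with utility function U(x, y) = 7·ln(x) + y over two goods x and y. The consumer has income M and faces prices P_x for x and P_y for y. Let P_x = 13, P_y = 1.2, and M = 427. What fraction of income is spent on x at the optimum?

share on x = 0.0197

MU_x = 7/x, MU_y = 1. Tangency: 7/x = P_x/P_y.
So x*(P_x,P_y) = 7·P_y/P_x, independent of income; and y* = (M − 7·P_y)/P_y.
At the given prices: x* = 7·1.2/13 = 0.6462, and y* = 348.8333.
Expenditure on x: 13·0.6462 = 8.4; share = 0.0197.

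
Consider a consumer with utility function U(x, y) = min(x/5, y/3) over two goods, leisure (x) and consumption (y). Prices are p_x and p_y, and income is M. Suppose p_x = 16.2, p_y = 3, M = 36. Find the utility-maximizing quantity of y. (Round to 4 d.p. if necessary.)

y* = 1.2

With perfect complements, no substitution: consume in ratio x:y = 5:3.
Budget: p_x·x + p_y·(3/5)·x = M, so (5·p_x + 3·p_y)·x = 5·M.
Demand: x*(p_x,p_y,M) = 5·M/(5·p_x + 3·p_y), y* = 3·M/(5·p_x + 3·p_y).
Here 5·16.2 + 3·3 = 90, giving y* = 1.2.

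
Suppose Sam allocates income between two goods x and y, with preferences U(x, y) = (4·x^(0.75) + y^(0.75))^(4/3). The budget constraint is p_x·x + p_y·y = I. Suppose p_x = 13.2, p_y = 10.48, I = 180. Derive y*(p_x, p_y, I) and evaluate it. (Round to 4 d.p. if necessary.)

With the ratio pinned down, the budget gives x* = I/(p_x + p_y·(y/x)) and y* = (y/x)·x*.
Numerically y/x = 0.009831, so x* = 180/(13.2 + 10.48·0.009831) = 13.5308 and y* = 0.009831·13.5308 = 0.133.

y* = 0.133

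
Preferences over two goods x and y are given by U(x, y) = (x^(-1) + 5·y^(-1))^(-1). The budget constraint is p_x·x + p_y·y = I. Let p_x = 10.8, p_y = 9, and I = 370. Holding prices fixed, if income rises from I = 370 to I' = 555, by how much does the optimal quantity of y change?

From the CES first-order condition, (1/5)·(y/x)^(2) = p_x/p_y.
Solve for the ratio: y/x = [5·p_x/p_y]^(0.5).
With the ratio pinned down, the budget gives x* = I/(p_x + p_y·(y/x)) and y* = (y/x)·x*.
Numerically y/x = 2.44949, so x* = 370/(10.8 + 9·2.44949) = 11.2649 and y* = 2.44949·11.2649 = 27.5932.
At I' = 555: y* = 41.3899. Change: 41.3899 − 27.5932 = 13.7966.

Δy* = 13.7966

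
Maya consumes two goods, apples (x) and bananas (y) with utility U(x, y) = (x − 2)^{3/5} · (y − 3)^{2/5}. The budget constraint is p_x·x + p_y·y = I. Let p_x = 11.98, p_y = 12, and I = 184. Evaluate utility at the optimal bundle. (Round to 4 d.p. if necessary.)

MRS = (3/2)·(y−3)/(x−2). Tangency with p_x/p_y gives y−3 = (2/3)·(p_x/p_y)·(x−2).
After buying the subsistence bundle (2, 3), a share 0.6 of the remaining income goes to x: x* = 2 + 0.6·(I − 2p_x − 3p_y)/p_x.
Discretionary income = 184 − 2·11.98 − 3·12 = 124.04; x* = 2 + 0.6·124.04/11.98 = 8.2124; y* = 3 + 0.4·124.04/12 = 7.1347.
Utility at the optimum: U(8.2124, 7.1347) = 5.2787.

V = 5.2787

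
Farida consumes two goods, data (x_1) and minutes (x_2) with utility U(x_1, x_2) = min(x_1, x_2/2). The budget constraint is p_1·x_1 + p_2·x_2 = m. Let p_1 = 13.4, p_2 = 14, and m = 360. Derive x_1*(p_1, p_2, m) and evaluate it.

Here 13.4 + 2·14 = 41.4, giving x_1* = 8.6957.

x_1* = 8.6957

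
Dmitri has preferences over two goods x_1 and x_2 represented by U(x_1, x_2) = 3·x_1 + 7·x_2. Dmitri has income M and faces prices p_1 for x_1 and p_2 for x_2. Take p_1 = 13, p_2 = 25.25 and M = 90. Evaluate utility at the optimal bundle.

Linear utility — the consumer picks whichever good has higher MU/price: 3/13 = 0.2308 vs 7/25.25 = 0.2772.
x_2 gives more utility per dollar, so spend all income on x_2: x_2* = M/p_2, x_1* = 0.
Numerically: x_1* = 0, x_2* = 3.5644.
Utility at the optimum: U(0, 3.5644) = 24.9505.

V = 24.9505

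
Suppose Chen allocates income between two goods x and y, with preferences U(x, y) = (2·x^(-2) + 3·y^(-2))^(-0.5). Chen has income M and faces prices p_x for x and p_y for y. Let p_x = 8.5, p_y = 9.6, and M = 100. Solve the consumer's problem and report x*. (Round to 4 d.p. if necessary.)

x* = 5.2487

With the ratio pinned down, the budget gives x* = M/(p_x + p_y·(y/x)) and y* = (y/x)·x*.
Numerically y/x = 1.099207, so x* = 100/(8.5 + 9.6·1.099207) = 5.2487.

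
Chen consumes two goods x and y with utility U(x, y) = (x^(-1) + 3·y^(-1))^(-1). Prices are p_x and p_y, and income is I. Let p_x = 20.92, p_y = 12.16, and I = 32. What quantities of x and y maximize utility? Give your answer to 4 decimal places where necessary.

MU_x ∝ x^(-2), MU_y ∝ 3·y^(-2), so MRS = (1/3)·(y/x)^(2) = p_x/p_y.
Hence y/x = (3·p_x/p_y)^(1/(2)), i.e. raised to the 0.5 power.
With the ratio pinned down, the budget gives x* = I/(p_x + p_y·(y/x)) and y* = (y/x)·x*.
Numerically y/x = 2.271824, so x* = 32/(20.92 + 12.16·2.271824) = 0.6592 and y* = 2.271824·0.6592 = 1.4975.

x* = 0.6592, y* = 1.4975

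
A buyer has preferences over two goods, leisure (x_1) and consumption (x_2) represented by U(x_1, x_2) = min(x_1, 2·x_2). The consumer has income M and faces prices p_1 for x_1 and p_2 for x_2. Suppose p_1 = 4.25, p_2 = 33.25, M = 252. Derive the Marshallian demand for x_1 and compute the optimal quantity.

Here 2·4.25 + 33.25 = 41.75, giving x_1* = 12.0719.

x_1* = 12.0719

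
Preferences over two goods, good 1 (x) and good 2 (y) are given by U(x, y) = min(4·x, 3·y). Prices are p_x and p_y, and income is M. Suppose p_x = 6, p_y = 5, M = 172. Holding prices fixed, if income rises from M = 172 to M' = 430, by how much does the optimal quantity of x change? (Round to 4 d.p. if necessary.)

Leontief preferences: the optimum is at the kink where x/3 = y/4, i.e. y = (4/3)·x.
Budget: p_x·x + p_y·(4/3)·x = M, so (3·p_x + 4·p_y)·x = 3·M.
Demand: x*(p_x,p_y,M) = 3·M/(3·p_x + 4·p_y), y* = 4·M/(3·p_x + 4·p_y).
Here 3·6 + 4·5 = 38, giving x* = 13.5789.
At M' = 430: x* = 33.9474. Change: 33.9474 − 13.5789 = 20.3684.

Δx* = 20.3684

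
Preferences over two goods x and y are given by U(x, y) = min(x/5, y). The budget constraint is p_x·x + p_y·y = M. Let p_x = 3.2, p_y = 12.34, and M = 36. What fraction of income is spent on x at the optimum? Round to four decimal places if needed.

With perfect complements, no substitution: consume in ratio x:y = 5:1.
Budget: p_x·x + p_y·(1/5)·x = M, so (5·p_x + p_y)·x = 5·M.
Demand: x*(p_x,p_y,M) = 5·M/(5·p_x + p_y), y* = M/(5·p_x + p_y).
Here 5·3.2 + 12.34 = 28.34, giving x* = 6.3514 and y* = 1.2703.
Expenditure on x: 3.2·6.3514 = 20.3246; share = 0.5646.

share on x = 0.5646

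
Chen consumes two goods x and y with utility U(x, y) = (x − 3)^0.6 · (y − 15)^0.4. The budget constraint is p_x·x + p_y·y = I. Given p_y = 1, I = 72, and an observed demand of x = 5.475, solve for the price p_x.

p_x = 8

This is Cobb-Douglas in (x−3, y−15): tangency gives 0.6·p_y·(y−15) = 0.4·p_x·(x−3).
Substituting into the budget: x* = 3 + 0.6·(I − 3·p_x − 15·p_y)/p_x, and y* = 15 + 0.4·(…)/p_y.
Set x* = 5.475 in the demand function and solve for p_x: p_x = 8.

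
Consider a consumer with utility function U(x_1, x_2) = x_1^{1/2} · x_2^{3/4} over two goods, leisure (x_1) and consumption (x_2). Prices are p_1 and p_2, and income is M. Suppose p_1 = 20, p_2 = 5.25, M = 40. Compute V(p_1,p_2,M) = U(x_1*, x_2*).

V = 2.7963

Demand: x_1*(p_1,p_2,M) = 0.4·M/p_1 and x_2* = 0.6·M/p_2.
At p_1=20, p_2=5.25, M=40: x_1* = 0.4·40/20 = 0.8, x_2* = 4.5714.
Utility at the optimum: U(0.8, 4.5714) = 2.7963.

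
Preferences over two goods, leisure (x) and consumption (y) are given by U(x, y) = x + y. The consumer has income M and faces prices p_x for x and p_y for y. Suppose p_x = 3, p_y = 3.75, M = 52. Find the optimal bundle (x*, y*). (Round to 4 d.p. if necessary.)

Perfect substitutes: compare marginal utility per dollar. 1/p_x vs 1/p_y → 0.3333 vs 0.2667.
x gives more utility per dollar, so spend all income on x: x* = M/p_x, y* = 0.
Numerically: x* = 17.3333, y* = 0.

x* = 17.3333, y* = 0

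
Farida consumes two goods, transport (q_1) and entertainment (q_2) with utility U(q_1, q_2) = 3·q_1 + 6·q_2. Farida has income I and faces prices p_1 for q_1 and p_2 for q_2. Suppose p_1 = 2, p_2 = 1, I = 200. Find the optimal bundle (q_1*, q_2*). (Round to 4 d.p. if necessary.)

Linear utility — the consumer picks whichever good has higher MU/price: 3/2 = 1.5 vs 6/1 = 6.
q_2 gives more utility per dollar, so spend all income on q_2: q_2* = I/p_2, q_1* = 0.
Numerically: q_1* = 0, q_2* = 200.

q_1* = 0, q_2* = 200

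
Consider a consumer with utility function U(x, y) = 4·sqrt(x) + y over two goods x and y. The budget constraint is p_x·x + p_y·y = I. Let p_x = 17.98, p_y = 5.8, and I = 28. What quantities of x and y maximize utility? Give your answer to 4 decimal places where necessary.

MU_x = 2/√x, MU_y = 1. Tangency: 2/√x = p_x/p_y.
Solve: √x = 2·p_y/p_x, so x*(p_x,p_y) = (2·p_y/p_x)², and y* = (I − p_x·x*)/p_y.
Plugging in: x* = (2·5.8/17.98)² = 0.4162, y* = 3.5373.

x* = 0.4162, y* = 3.5373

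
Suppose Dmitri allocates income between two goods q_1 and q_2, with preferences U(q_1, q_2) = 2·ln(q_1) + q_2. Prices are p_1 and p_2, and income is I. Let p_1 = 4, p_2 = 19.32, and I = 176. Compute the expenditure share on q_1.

So q_1*(p_1,p_2) = 2·p_2/p_1, independent of income; and q_2* = (I − 2·p_2)/p_2.
At the given prices: q_1* = 2·19.32/4 = 9.66, and q_2* = 7.1097.
Expenditure on q_1: 4·9.66 = 38.64; share = 0.2195.

share on q_1 = 0.2195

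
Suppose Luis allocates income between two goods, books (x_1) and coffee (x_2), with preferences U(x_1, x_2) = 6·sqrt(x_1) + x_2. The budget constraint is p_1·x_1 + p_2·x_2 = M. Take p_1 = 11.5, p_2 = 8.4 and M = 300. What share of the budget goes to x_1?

share on x_1 = 0.1841

Set MRS = p_1/p_2: 3·x_1^(−1/2) = p_1/p_2.
Solve: √x_1 = 3·p_2/p_1, so x_1*(p_1,p_2) = (3·p_2/p_1)², and x_2* = (M − p_1·x_1*)/p_2.
Plugging in: x_1* = (3·8.4/11.5)² = 4.8018, x_2* = 29.1404.
Expenditure on x_1: 11.5·4.8018 = 55.2209; share = 0.1841.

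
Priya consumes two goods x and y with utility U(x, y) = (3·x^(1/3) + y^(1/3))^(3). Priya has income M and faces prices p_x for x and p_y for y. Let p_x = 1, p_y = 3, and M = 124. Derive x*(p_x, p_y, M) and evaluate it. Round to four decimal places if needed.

x* = 111.6

With the ratio pinned down, the budget gives x* = M/(p_x + p_y·(y/x)) and y* = (y/x)·x*.
Numerically y/x = 0.037037, so x* = 124/(1 + 3·0.037037) = 111.6.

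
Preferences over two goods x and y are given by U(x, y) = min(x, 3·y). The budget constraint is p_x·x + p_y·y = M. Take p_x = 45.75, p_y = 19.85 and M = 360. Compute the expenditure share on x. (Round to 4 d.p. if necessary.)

With perfect complements, no substitution: consume in ratio x:y = 3:1.
Budget: p_x·x + p_y·(1/3)·x = M, so (3·p_x + p_y)·x = 3·M.
Demand: x*(p_x,p_y,M) = 3·M/(3·p_x + p_y), y* = M/(3·p_x + p_y).
Here 3·45.75 + 19.85 = 157.1, giving x* = 6.8746 and y* = 2.2915.
Expenditure on x: 45.75·6.8746 = 314.513; share = 0.8736.

share on x = 0.8736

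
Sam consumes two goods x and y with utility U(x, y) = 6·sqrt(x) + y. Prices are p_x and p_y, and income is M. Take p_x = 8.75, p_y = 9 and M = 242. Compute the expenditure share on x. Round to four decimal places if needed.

Thus x* = (3·p_y/p_x)² — independent of M — with the rest of income spent on y.
Plugging in: x* = (3·9/8.75)² = 9.5216, y* = 17.6317.
Expenditure on x: 8.75·9.5216 = 83.3143; share = 0.3443.

share on x = 0.3443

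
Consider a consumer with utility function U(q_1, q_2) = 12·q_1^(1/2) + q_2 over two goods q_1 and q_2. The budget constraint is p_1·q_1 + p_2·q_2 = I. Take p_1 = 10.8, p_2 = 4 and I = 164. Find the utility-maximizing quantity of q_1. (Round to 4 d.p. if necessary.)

MU_q_1 = 6/√q_1, MU_q_2 = 1. Tangency: 6/√q_1 = p_1/p_2.
Solve: √q_1 = 6·p_2/p_1, so q_1*(p_1,p_2) = (6·p_2/p_1)², and q_2* = (I − p_1·q_1*)/p_2.
Plugging in: q_1* = (6·4/10.8)² = 4.9383.

q_1* = 4.9383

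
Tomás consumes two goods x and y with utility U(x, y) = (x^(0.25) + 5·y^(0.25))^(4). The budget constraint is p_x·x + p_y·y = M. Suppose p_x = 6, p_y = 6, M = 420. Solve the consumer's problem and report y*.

y* = 62.6701

MU_x ∝ x^(-0.75), MU_y ∝ 5·y^(-0.75), so MRS = (1/5)·(y/x)^(0.75) = p_x/p_y.
Solve for the ratio: y/x = [5·p_x/p_y]^(4/3).
With the ratio pinned down, the budget gives x* = M/(p_x + p_y·(y/x)) and y* = (y/x)·x*.
Numerically y/x = 8.54988, so x* = 420/(6 + 6·8.54988) = 7.3299 and y* = 8.54988·7.3299 = 62.6701.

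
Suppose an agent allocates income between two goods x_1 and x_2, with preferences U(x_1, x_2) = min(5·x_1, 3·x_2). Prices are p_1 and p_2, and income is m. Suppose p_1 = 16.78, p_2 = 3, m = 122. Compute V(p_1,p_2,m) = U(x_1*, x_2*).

V = 28.0073

Leontief preferences: the optimum is at the kink where x_1/3 = x_2/5, i.e. x_2 = (5/3)·x_1.
Budget: p_1·x_1 + p_2·(5/3)·x_1 = m, so (3·p_1 + 5·p_2)·x_1 = 3·m.
Demand: x_1*(p_1,p_2,m) = 3·m/(3·p_1 + 5·p_2), x_2* = 5·m/(3·p_1 + 5·p_2).
Here 3·16.78 + 5·3 = 65.34, giving x_1* = 5.6015 and x_2* = 9.3358.
Utility at the optimum: U(5.6015, 9.3358) = 28.0073.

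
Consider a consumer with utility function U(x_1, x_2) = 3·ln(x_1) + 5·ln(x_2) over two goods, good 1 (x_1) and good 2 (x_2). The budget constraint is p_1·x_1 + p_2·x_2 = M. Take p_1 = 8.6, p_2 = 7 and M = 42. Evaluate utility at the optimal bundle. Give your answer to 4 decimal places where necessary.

V = 8.424

Tangency: MRS = (3/5)·x_2/x_1 = p_1/p_2.
Rearranging, p_2·x_2 = (5/3)·p_1·x_1. Substituting into the budget gives p_1·x_1·(1 + (5/3)) = M.
Demand: x_1*(p_1,p_2,M) = 0.375·M/p_1 and x_2* = 0.625·M/p_2.
At p_1=8.6, p_2=7, M=42: x_1* = 0.375·42/8.6 = 1.8314, x_2* = 3.75.
Utility at the optimum: U(1.8314, 3.75) = 8.424.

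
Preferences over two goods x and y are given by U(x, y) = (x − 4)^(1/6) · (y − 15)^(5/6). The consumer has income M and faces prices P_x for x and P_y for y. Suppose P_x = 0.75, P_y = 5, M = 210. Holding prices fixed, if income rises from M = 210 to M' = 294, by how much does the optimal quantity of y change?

This is Cobb-Douglas in (x−4, y−15): tangency gives 1/6·P_y·(y−15) = 5/6·P_x·(x−4).
After buying the subsistence bundle (4, 15), a share 1/6 of the remaining income goes to x: x* = 4 + 1/6·(M − 4P_x − 15P_y)/P_x.
Discretionary income = 210 − 4·0.75 − 15·5 = 132; y* = 15 + 5/6·132/5 = 37.
At M' = 294: y* = 51. Change: 51 − 37 = 14.

Δy* = 14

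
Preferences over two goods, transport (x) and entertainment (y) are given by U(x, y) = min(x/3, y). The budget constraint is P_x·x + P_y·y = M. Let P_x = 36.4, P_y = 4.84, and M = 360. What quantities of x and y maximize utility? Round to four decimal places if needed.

x* = 9.4704, y* = 3.1568

Demand: x*(P_x,P_y,M) = 3·M/(3·P_x + P_y), y* = M/(3·P_x + P_y).
Here 3·36.4 + 4.84 = 114.04, giving x* = 9.4704 and y* = 3.1568.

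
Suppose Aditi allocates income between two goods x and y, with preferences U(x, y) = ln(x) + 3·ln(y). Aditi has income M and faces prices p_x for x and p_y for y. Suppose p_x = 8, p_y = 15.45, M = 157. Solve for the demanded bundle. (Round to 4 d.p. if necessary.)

x* = 4.9062, y* = 7.6214

Tangency: MRS = (1/3)·y/x = p_x/p_y.
Rearranging, p_y·y = 3·p_x·x. Substituting into the budget gives p_x·x·(1 + 3) = M.
Demand: x*(p_x,p_y,M) = 0.25·M/p_x and y* = 0.75·M/p_y.
At p_x=8, p_y=15.45, M=157: x* = 0.25·157/8 = 4.9062, y* = 7.6214.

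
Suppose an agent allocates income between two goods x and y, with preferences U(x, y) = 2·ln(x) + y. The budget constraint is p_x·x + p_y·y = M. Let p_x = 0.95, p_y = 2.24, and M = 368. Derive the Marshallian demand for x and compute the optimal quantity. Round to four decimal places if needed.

x* = 4.7158

So x*(p_x,p_y) = 2·p_y/p_x, independent of income; and y* = (M − 2·p_y)/p_y.
At the given prices: x* = 2·2.24/0.95 = 4.7158.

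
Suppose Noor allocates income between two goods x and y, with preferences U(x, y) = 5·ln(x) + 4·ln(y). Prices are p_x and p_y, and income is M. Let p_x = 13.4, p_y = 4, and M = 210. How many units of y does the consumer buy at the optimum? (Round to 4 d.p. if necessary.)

y* = 23.3333

At p_x=13.4, p_y=4, M=210: y* = 4/9·210/4 = 23.3333.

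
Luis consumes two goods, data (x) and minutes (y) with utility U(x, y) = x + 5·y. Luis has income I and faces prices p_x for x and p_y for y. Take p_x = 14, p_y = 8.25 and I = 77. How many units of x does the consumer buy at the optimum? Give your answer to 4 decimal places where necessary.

Perfect substitutes: compare marginal utility per dollar. 1/p_x vs 5/p_y → 0.0714 vs 0.6061.
y gives more utility per dollar, so spend all income on y: y* = I/p_y, x* = 0.
Numerically: x* = 0, y* = 9.3333.

x* = 0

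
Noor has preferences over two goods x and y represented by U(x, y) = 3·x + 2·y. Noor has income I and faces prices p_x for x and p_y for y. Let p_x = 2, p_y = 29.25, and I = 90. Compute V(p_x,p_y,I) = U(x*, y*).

x gives more utility per dollar, so spend all income on x: x* = I/p_x, y* = 0.
Numerically: x* = 45, y* = 0.
Utility at the optimum: U(45, 0) = 135.

V = 135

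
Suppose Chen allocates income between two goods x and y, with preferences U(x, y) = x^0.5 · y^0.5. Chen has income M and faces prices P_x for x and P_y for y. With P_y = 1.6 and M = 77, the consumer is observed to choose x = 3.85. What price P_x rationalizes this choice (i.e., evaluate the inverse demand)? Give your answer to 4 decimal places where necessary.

The MRS is y/x. Set MRS = P_x/P_y.
Rearranging, P_y·y = P_x·x. Substituting into the budget gives P_x·x·(1 + 1) = M.
Demand: x*(P_x,P_y,M) = 0.5·M/P_x and y* = 0.5·M/P_y.
Set x* = 3.85 in the demand function and solve for P_x: P_x = 10.

P_x = 10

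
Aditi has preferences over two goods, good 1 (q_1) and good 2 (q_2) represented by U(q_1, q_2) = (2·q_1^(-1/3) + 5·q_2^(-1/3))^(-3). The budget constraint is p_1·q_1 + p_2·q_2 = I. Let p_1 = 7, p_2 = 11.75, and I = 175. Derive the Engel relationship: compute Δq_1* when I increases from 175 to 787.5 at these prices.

MRS = MU_q_1/MU_q_2 = (2/5)·(q_2/q_1)^(4/3). Set equal to p_1/p_2.
Hence q_2/q_1 = ((5/2)·p_1/p_2)^(1/(4/3)), i.e. raised to the 0.75 power.
Substitute q_2 = (q_2/q_1)·q_1 into the budget: q_1* = I/(p_1 + p_2·(q_2/q_1)).
Numerically q_2/q_1 = 1.348187, so q_1* = 175/(7 + 11.75·1.348187) = 7.6616.
At I' = 787.5: q_1* = 34.4772. Change: 34.4772 − 7.6616 = 26.8156.

Δq_1* = 26.8156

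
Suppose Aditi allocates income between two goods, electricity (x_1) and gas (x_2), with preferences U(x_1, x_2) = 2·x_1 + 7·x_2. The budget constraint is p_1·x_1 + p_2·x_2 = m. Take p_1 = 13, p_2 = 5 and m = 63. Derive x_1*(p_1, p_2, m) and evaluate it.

x_1* = 0

x_2 gives more utility per dollar, so spend all income on x_2: x_2* = m/p_2, x_1* = 0.
Numerically: x_1* = 0, x_2* = 12.6.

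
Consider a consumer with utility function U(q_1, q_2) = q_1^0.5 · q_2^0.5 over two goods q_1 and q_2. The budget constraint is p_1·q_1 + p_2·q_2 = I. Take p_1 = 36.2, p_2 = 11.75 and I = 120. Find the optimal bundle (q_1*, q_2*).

The MRS is q_2/q_1. Set MRS = p_1/p_2.
Rearranging, p_2·q_2 = p_1·q_1. Substituting into the budget gives p_1·q_1·(1 + 1) = I.
Demand: q_1*(p_1,p_2,I) = 0.5·I/p_1 and q_2* = 0.5·I/p_2.
At p_1=36.2, p_2=11.75, I=120: q_1* = 0.5·120/36.2 = 1.6575, q_2* = 5.1064.

q_1* = 1.6575, q_2* = 5.1064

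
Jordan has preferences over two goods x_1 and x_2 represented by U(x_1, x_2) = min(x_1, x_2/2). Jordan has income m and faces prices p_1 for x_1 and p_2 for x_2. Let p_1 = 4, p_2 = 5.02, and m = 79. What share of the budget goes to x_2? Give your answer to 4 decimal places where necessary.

share on x_2 = 0.7151

Leontief preferences: the optimum is at the kink where x_1/1 = x_2/2, i.e. x_2 = 2·x_1.
Budget: p_1·x_1 + p_2·2·x_1 = m, so (p_1 + 2·p_2)·x_1 = m.
Demand: x_1*(p_1,p_2,m) = m/(p_1 + 2·p_2), x_2* = 2·m/(p_1 + 2·p_2).
Here 4 + 2·5.02 = 14.04, giving x_1* = 5.6268 and x_2* = 11.2536.
Expenditure on x_2: 5.02·11.2536 = 56.4929; share = 0.7151.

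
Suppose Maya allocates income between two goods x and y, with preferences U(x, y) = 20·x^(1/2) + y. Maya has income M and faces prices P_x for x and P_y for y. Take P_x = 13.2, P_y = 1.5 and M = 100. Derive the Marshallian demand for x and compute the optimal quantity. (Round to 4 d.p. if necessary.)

MU_x = 10/√x, MU_y = 1. Tangency: 10/√x = P_x/P_y.
Solve: √x = 10·P_y/P_x, so x*(P_x,P_y) = (10·P_y/P_x)², and y* = (M − P_x·x*)/P_y.
Plugging in: x* = (10·1.5/13.2)² = 1.2913.

x* = 1.2913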